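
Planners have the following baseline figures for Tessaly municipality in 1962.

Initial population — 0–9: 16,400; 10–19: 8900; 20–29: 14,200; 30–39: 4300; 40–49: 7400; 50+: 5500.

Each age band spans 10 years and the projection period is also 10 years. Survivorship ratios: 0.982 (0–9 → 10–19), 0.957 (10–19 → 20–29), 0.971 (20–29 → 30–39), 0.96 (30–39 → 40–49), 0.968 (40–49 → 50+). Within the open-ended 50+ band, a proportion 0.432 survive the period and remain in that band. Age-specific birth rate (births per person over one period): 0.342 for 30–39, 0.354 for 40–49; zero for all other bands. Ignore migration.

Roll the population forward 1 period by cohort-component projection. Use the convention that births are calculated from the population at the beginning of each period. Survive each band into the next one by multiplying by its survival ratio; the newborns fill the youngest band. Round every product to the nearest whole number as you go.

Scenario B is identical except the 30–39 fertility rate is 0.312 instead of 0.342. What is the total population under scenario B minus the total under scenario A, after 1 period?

-129

Call the groups 1 to 6, youngest first.
[period 1]
Births: 4300 × 0.342 = 1471  |  7400 × 0.354 = 2620 ⇒ total 4091
Group 2: 16400 × 0.982 = 16105
Group 3: 8900 × 0.957 = 8517
Group 4: 14200 × 0.971 = 13788
Group 5: 4300 × 0.96 = 4128
Group 6: 7400 × 0.968 + 5500 × 0.432 = 7163 + 2376 = 9539
Giving 4091 / 16105 / 8517 / 13788 / 4128 / 9539.
Scenario A total after 1 period: 56168
Scenario B projection —
[period 1]
Births: 4300 × 0.312 = 1342  |  7400 × 0.354 = 2620 ⇒ total 3962
Group 2: 16400 × 0.982 = 16105
Group 3: 8900 × 0.957 = 8517
Group 4: 14200 × 0.971 = 13788
Group 5: 4300 × 0.96 = 4128
Group 6: 7400 × 0.968 + 5500 × 0.432 = 7163 + 2376 = 9539
Giving 3962 / 16105 / 8517 / 13788 / 4128 / 9539.
Scenario B total after 1 period: 56039
Difference B − A = 56039 − 56168 = -129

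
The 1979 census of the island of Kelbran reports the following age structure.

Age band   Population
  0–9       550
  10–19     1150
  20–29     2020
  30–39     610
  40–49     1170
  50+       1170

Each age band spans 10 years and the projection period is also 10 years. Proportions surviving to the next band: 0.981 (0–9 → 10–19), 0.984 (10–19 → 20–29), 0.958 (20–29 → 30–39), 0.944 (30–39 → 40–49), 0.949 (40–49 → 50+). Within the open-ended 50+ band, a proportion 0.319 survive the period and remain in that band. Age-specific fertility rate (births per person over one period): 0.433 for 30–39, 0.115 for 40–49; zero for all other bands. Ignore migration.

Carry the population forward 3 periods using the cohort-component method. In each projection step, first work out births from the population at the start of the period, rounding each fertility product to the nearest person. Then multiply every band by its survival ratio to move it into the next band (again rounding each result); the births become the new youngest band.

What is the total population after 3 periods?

Numbering the groups 1..6 from youngest to oldest:
— Period 1 —
Births: 610 * 0.433 = 264, 1170 * 0.115 = 135 — total 399
Group 2: 550 * 0.981 = 540
Group 3: 1150 * 0.984 = 1132
Group 4: 2020 * 0.958 = 1935
Group 5: 610 * 0.944 = 576
Group 6: 1170 * 0.949 + 1170 * 0.319 = 1110 + 373 = 1483
End of period: [399, 540, 1132, 1935, 576, 1483]
— Period 2 —
Births: 1935 * 0.433 = 838, 576 * 0.115 = 66 — total 904
Group 2: 399 * 0.981 = 391
Group 3: 540 * 0.984 = 531
Group 4: 1132 * 0.958 = 1084
Group 5: 1935 * 0.944 = 1827
Group 6: 576 * 0.949 + 1483 * 0.319 = 547 + 473 = 1020
End of period: [904, 391, 531, 1084, 1827, 1020]
— Period 3 —
Births: 1084 * 0.433 = 469, 1827 * 0.115 = 210 — total 679
Group 2: 904 * 0.981 = 887
Group 3: 391 * 0.984 = 385
Group 4: 531 * 0.958 = 509
Group 5: 1084 * 0.944 = 1023
Group 6: 1827 * 0.949 + 1020 * 0.319 = 1734 + 325 = 2059
End of period: [679, 887, 385, 509, 1023, 2059]
Total after period 3: 679 + 887 + 385 + 509 + 1023 + 2059 = 5542

5542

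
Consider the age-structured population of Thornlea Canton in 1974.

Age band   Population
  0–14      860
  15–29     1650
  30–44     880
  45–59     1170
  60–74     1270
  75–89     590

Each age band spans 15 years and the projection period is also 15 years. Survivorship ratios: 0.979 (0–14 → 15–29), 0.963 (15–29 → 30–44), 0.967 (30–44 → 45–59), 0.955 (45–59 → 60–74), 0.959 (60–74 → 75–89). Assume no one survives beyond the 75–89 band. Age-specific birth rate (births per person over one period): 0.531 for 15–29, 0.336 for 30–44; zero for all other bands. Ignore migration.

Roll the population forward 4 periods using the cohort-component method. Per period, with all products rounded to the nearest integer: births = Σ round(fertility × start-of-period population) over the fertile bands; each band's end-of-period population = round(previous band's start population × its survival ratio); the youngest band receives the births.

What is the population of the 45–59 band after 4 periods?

1069

Numbering the groups 1..6 from youngest to oldest:
— Period 1 —
Births: 1650 * 0.531 = 876, 880 * 0.336 = 296 → total 1172
Group 2: 860 * 0.979 = 842
Group 3: 1650 * 0.963 = 1589
Group 4: 880 * 0.967 = 851
Group 5: 1170 * 0.955 = 1117
Group 6: 1270 * 0.959 = 1218
→ [1172, 842, 1589, 851, 1117, 1218]
— Period 2 —
Births: 842 * 0.531 = 447, 1589 * 0.336 = 534 → total 981
Group 2: 1172 * 0.979 = 1147
Group 3: 842 * 0.963 = 811
Group 4: 1589 * 0.967 = 1537
Group 5: 851 * 0.955 = 813
Group 6: 1117 * 0.959 = 1071
→ [981, 1147, 811, 1537, 813, 1071]
— Period 3 —
Births: 1147 * 0.531 = 609, 811 * 0.336 = 272 → total 881
Group 2: 981 * 0.979 = 960
Group 3: 1147 * 0.963 = 1105
Group 4: 811 * 0.967 = 784
Group 5: 1537 * 0.955 = 1468
Group 6: 813 * 0.959 = 780
→ [881, 960, 1105, 784, 1468, 780]
— Period 4 —
Births: 960 * 0.531 = 510, 1105 * 0.336 = 371 → total 881
Group 2: 881 * 0.979 = 862
Group 3: 960 * 0.963 = 924
Group 4: 1105 * 0.967 = 1069
Group 5: 784 * 0.955 = 749
Group 6: 1468 * 0.959 = 1408
→ [881, 862, 924, 1069, 749, 1408]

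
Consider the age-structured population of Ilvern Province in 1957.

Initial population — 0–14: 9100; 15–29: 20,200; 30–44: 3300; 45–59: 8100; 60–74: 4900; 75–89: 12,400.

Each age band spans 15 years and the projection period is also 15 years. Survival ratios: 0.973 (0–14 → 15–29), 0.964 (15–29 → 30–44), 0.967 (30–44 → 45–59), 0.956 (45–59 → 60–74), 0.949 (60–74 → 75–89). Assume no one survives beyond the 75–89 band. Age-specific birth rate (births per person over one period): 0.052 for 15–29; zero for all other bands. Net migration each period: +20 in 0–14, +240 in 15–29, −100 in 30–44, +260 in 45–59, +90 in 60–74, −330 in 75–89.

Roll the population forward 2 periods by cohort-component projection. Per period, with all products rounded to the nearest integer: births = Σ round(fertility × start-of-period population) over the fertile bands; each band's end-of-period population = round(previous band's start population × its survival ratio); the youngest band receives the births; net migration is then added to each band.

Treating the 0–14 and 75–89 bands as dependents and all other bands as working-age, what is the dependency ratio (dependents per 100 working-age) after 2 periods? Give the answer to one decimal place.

23.5

Period 1:
Births: 20200 * 0.052 = 1050
15–29: 9100 * 0.973 = 8854
30–44: 20200 * 0.964 = 19473
45–59: 3300 * 0.967 = 3191
60–74: 8100 * 0.956 = 7744
75–89: 4900 * 0.949 = 4650
Net migration: 0–14 + 20 → 1070; 15–29 + 240 → 9094; 30–44 − 100 → 19373; 45–59 + 260 → 3451; 60–74 + 90 → 7834; 75–89 − 330 → 4320
Population now: 0–14=1070, 15–29=9094, 30–44=19373, 45–59=3451, 60–74=7834, 75–89=4320
Period 2:
Births: 9094 * 0.052 = 473
15–29: 1070 * 0.973 = 1041
30–44: 9094 * 0.964 = 8767
45–59: 19373 * 0.967 = 18734
60–74: 3451 * 0.956 = 3299
75–89: 7834 * 0.949 = 7434
Net migration: 0–14 + 20 → 493; 15–29 + 240 → 1281; 30–44 − 100 → 8667; 45–59 + 260 → 18994; 60–74 + 90 → 3389; 75–89 − 330 → 7104
Population now: 0–14=493, 15–29=1281, 30–44=8667, 45–59=18994, 60–74=3389, 75–89=7104
Dependents (band 0–14 + band 75–89) = 493 + 7104 = 7597; working-age = 32331; ratio = 7597/32331 × 100 = 23.5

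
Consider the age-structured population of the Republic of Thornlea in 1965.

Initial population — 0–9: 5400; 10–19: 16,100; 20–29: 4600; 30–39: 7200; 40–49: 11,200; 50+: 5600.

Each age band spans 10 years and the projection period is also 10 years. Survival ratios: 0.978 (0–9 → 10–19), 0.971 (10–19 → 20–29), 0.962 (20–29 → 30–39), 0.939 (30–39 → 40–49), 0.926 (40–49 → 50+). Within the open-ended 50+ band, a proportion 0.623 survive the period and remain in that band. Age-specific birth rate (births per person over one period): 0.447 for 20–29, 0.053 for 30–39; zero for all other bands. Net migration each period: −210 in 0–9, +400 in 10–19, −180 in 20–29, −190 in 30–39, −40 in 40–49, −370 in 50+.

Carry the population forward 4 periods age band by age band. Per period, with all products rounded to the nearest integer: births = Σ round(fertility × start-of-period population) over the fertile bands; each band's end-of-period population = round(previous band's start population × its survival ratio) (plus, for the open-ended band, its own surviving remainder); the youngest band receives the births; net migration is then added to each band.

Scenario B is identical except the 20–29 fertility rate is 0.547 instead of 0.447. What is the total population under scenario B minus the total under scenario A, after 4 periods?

2881

Numbering the bands 1..6 from youngest to oldest:
[period 1]
Births: 4600 × 0.447 = 2056  |  7200 × 0.053 = 382 → total 2438
Band 2: 5400 × 0.978 = 5281
Band 3: 16100 × 0.971 = 15633
Band 4: 4600 × 0.962 = 4425
Band 5: 7200 × 0.939 = 6761
Band 6: 11200 × 0.926 + 5600 × 0.623 = 10371 + 3489 = 13860
Net migration: Band 1 − 210 → 2228; Band 2 + 400 → 5681; Band 3 − 180 → 15453; Band 4 − 190 → 4235; Band 5 − 40 → 6721; Band 6 − 370 → 13490
→ [2228, 5681, 15453, 4235, 6721, 13490]
[period 2]
Births: 15453 × 0.447 = 6907  |  4235 × 0.053 = 224 → total 7131
Band 2: 2228 × 0.978 = 2179
Band 3: 5681 × 0.971 = 5516
Band 4: 15453 × 0.962 = 14866
Band 5: 4235 × 0.939 = 3977
Band 6: 6721 × 0.926 + 13490 × 0.623 = 6224 + 8404 = 14628
Net migration: Band 1 − 210 → 6921; Band 2 + 400 → 2579; Band 3 − 180 → 5336; Band 4 − 190 → 14676; Band 5 − 40 → 3937; Band 6 − 370 → 14258
→ [6921, 2579, 5336, 14676, 3937, 14258]
[period 3]
Births: 5336 × 0.447 = 2385  |  14676 × 0.053 = 778 → total 3163
Band 2: 6921 × 0.978 = 6769
Band 3: 2579 × 0.971 = 2504
Band 4: 5336 × 0.962 = 5133
Band 5: 14676 × 0.939 = 13781
Band 6: 3937 × 0.926 + 14258 × 0.623 = 3646 + 8883 = 12529
Net migration: Band 1 − 210 → 2953; Band 2 + 400 → 7169; Band 3 − 180 → 2324; Band 4 − 190 → 4943; Band 5 − 40 → 13741; Band 6 − 370 → 12159
→ [2953, 7169, 2324, 4943, 13741, 12159]
[period 4]
Births: 2324 × 0.447 = 1039  |  4943 × 0.053 = 262 → total 1301
Band 2: 2953 × 0.978 = 2888
Band 3: 7169 × 0.971 = 6961
Band 4: 2324 × 0.962 = 2236
Band 5: 4943 × 0.939 = 4641
Band 6: 13741 × 0.926 + 12159 × 0.623 = 12724 + 7575 = 20299
Net migration: Band 1 − 210 → 1091; Band 2 + 400 → 3288; Band 3 − 180 → 6781; Band 4 − 190 → 2046; Band 5 − 40 → 4601; Band 6 − 370 → 19929
→ [1091, 3288, 6781, 2046, 4601, 19929]
Scenario A total after 4 periods: 37736
Scenario B projection —
[period 1]
Births: 4600 × 0.547 = 2516  |  7200 × 0.053 = 382 → total 2898
Band 2: 5400 × 0.978 = 5281
Band 3: 16100 × 0.971 = 15633
Band 4: 4600 × 0.962 = 4425
Band 5: 7200 × 0.939 = 6761
Band 6: 11200 × 0.926 + 5600 × 0.623 = 10371 + 3489 = 13860
Net migration: Band 1 − 210 → 2688; Band 2 + 400 → 5681; Band 3 − 180 → 15453; Band 4 − 190 → 4235; Band 5 − 40 → 6721; Band 6 − 370 → 13490
→ [2688, 5681, 15453, 4235, 6721, 13490]
[period 2]
Births: 15453 × 0.547 = 8453  |  4235 × 0.053 = 224 → total 8677
Band 2: 2688 × 0.978 = 2629
Band 3: 5681 × 0.971 = 5516
Band 4: 15453 × 0.962 = 14866
Band 5: 4235 × 0.939 = 3977
Band 6: 6721 × 0.926 + 13490 × 0.623 = 6224 + 8404 = 14628
Net migration: Band 1 − 210 → 8467; Band 2 + 400 → 3029; Band 3 − 180 → 5336; Band 4 − 190 → 14676; Band 5 − 40 → 3937; Band 6 − 370 → 14258
→ [8467, 3029, 5336, 14676, 3937, 14258]
[period 3]
Births: 5336 × 0.547 = 2919  |  14676 × 0.053 = 778 → total 3697
Band 2: 8467 × 0.978 = 8281
Band 3: 3029 × 0.971 = 2941
Band 4: 5336 × 0.962 = 5133
Band 5: 14676 × 0.939 = 13781
Band 6: 3937 × 0.926 + 14258 × 0.623 = 3646 + 8883 = 12529
Net migration: Band 1 − 210 → 3487; Band 2 + 400 → 8681; Band 3 − 180 → 2761; Band 4 − 190 → 4943; Band 5 − 40 → 13741; Band 6 − 370 → 12159
→ [3487, 8681, 2761, 4943, 13741, 12159]
[period 4]
Births: 2761 × 0.547 = 1510  |  4943 × 0.053 = 262 → total 1772
Band 2: 3487 × 0.978 = 3410
Band 3: 8681 × 0.971 = 8429
Band 4: 2761 × 0.962 = 2656
Band 5: 4943 × 0.939 = 4641
Band 6: 13741 × 0.926 + 12159 × 0.623 = 12724 + 7575 = 20299
Net migration: Band 1 − 210 → 1562; Band 2 + 400 → 3810; Band 3 − 180 → 8249; Band 4 − 190 → 2466; Band 5 − 40 → 4601; Band 6 − 370 → 19929
→ [1562, 3810, 8249, 2466, 4601, 19929]
Scenario B total after 4 periods: 40617
Difference B − A = 40617 − 37736 = 2881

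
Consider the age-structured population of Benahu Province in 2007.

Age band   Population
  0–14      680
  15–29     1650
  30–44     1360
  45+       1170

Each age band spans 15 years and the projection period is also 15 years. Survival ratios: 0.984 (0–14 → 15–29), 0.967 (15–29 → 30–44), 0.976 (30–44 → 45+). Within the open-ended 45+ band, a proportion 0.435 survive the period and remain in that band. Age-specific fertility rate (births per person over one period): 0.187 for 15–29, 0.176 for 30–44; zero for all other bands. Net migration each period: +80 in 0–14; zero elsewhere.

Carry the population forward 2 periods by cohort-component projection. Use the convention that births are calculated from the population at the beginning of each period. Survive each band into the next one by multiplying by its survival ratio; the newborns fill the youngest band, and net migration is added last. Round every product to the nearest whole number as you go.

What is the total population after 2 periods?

4108

— Period 1 —
Births: 1650 * 0.187 = 309 ; 1360 * 0.176 = 239 → 548
15–29: 680 * 0.984 = 669
30–44: 1650 * 0.967 = 1596
45+: 1360 * 0.976 + 1170 * 0.435 = 1327 + 509 = 1836
Net migration: 0–14 + 80 → 628
End of period: [628, 669, 1596, 1836]
— Period 2 —
Births: 669 * 0.187 = 125 ; 1596 * 0.176 = 281 → 406
15–29: 628 * 0.984 = 618
30–44: 669 * 0.967 = 647
45+: 1596 * 0.976 + 1836 * 0.435 = 1558 + 799 = 2357
Net migration: 0–14 + 80 → 486
End of period: [486, 618, 647, 2357]
Total after period 2: 486 + 618 + 647 + 2357 = 4108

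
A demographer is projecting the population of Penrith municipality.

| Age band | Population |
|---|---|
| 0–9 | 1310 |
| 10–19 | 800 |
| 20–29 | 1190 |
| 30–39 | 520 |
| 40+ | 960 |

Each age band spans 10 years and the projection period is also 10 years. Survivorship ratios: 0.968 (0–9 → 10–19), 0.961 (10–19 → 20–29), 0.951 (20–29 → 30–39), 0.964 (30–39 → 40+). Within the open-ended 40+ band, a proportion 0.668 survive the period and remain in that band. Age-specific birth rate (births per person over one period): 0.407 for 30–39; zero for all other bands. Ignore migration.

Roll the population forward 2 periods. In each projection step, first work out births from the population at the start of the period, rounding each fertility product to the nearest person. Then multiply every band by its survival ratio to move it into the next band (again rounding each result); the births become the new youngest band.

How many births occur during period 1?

Numbering the bands 1..5 from youngest to oldest:
After projecting period 1:
Births: 520 * 0.407 = 212
Band 2: 1310 * 0.968 = 1268
Band 3: 800 * 0.961 = 769
Band 4: 1190 * 0.951 = 1132
Band 5: 520 * 0.964 + 960 * 0.668 = 501 + 641 = 1142
End of period: [212, 1268, 769, 1132, 1142]

212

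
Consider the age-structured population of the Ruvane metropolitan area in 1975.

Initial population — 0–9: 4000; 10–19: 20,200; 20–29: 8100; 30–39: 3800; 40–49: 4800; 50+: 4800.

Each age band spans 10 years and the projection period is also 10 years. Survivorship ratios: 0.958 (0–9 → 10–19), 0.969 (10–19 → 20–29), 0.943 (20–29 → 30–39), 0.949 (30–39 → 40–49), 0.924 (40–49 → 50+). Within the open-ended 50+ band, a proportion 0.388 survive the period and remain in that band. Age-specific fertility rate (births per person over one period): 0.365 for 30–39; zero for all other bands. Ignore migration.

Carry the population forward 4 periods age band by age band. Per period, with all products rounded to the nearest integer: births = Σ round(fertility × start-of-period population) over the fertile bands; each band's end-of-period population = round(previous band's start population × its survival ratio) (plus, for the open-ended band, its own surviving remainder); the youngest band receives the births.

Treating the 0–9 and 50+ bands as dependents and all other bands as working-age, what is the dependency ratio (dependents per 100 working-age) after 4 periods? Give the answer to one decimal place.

154.1

(Bands numbered youngest = 1 to oldest = 6.)
[period 1]
Births: 3800 × 0.365 = 1387
Band 2: 4000 × 0.958 = 3832
Band 3: 20200 × 0.969 = 19574
Band 4: 8100 × 0.943 = 7638
Band 5: 3800 × 0.949 = 3606
Band 6: 4800 × 0.924 + 4800 × 0.388 = 4435 + 1862 = 6297
Population now: 0–9=1387, 10–19=3832, 20–29=19574, 30–39=7638, 40–49=3606, 50+=6297
[period 2]
Births: 7638 × 0.365 = 2788
Band 2: 1387 × 0.958 = 1329
Band 3: 3832 × 0.969 = 3713
Band 4: 19574 × 0.943 = 18458
Band 5: 7638 × 0.949 = 7248
Band 6: 3606 × 0.924 + 6297 × 0.388 = 3332 + 2443 = 5775
Population now: 0–9=2788, 10–19=1329, 20–29=3713, 30–39=18458, 40–49=7248, 50+=5775
[period 3]
Births: 18458 × 0.365 = 6737
Band 2: 2788 × 0.958 = 2671
Band 3: 1329 × 0.969 = 1288
Band 4: 3713 × 0.943 = 3501
Band 5: 18458 × 0.949 = 17517
Band 6: 7248 × 0.924 + 5775 × 0.388 = 6697 + 2241 = 8938
Population now: 0–9=6737, 10–19=2671, 20–29=1288, 30–39=3501, 40–49=17517, 50+=8938
[period 4]
Births: 3501 × 0.365 = 1278
Band 2: 6737 × 0.958 = 6454
Band 3: 2671 × 0.969 = 2588
Band 4: 1288 × 0.943 = 1215
Band 5: 3501 × 0.949 = 3322
Band 6: 17517 × 0.924 + 8938 × 0.388 = 16186 + 3468 = 19654
Population now: 0–9=1278, 10–19=6454, 20–29=2588, 30–39=1215, 40–49=3322, 50+=19654
Dependents (band 0–9 + band 50+) = 1278 + 19654 = 20932; working-age = 13579; ratio = 20932/13579 × 100 = 154.1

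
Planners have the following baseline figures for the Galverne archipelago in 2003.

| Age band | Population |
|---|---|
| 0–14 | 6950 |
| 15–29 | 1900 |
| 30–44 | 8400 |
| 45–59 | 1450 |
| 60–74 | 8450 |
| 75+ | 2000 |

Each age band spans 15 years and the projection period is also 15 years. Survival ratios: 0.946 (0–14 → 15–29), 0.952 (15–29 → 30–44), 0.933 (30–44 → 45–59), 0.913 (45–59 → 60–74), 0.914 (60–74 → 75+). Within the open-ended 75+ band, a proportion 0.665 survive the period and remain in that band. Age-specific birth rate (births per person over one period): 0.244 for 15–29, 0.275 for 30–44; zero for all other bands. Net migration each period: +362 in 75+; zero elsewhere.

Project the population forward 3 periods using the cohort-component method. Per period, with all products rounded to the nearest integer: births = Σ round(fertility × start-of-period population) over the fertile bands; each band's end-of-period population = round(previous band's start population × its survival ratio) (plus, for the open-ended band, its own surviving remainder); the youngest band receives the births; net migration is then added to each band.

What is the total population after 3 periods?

26339

Period 1.
Births: 1900 × 0.244 = 464 ; 8400 × 0.275 = 2310 → 2774
15–29: 6950 × 0.946 = 6575
30–44: 1900 × 0.952 = 1809
45–59: 8400 × 0.933 = 7837
60–74: 1450 × 0.913 = 1324
75+: 8450 × 0.914 + 2000 × 0.665 = 7723 + 1330 = 9053
Net migration: 75+ + 362 → 9415
Population now: 0–14=2774, 15–29=6575, 30–44=1809, 45–59=7837, 60–74=1324, 75+=9415
Period 2.
Births: 6575 × 0.244 = 1604 ; 1809 × 0.275 = 497 → 2101
15–29: 2774 × 0.946 = 2624
30–44: 6575 × 0.952 = 6259
45–59: 1809 × 0.933 = 1688
60–74: 7837 × 0.913 = 7155
75+: 1324 × 0.914 + 9415 × 0.665 = 1210 + 6261 = 7471
Net migration: 75+ + 362 → 7833
Population now: 0–14=2101, 15–29=2624, 30–44=6259, 45–59=1688, 60–74=7155, 75+=7833
Period 3.
Births: 2624 × 0.244 = 640 ; 6259 × 0.275 = 1721 → 2361
15–29: 2101 × 0.946 = 1988
30–44: 2624 × 0.952 = 2498
45–59: 6259 × 0.933 = 5840
60–74: 1688 × 0.913 = 1541
75+: 7155 × 0.914 + 7833 × 0.665 = 6540 + 5209 = 11749
Net migration: 75+ + 362 → 12111
Population now: 0–14=2361, 15–29=1988, 30–44=2498, 45–59=5840, 60–74=1541, 75+=12111
Total after period 3: 2361 + 1988 + 2498 + 5840 + 1541 + 12111 = 26339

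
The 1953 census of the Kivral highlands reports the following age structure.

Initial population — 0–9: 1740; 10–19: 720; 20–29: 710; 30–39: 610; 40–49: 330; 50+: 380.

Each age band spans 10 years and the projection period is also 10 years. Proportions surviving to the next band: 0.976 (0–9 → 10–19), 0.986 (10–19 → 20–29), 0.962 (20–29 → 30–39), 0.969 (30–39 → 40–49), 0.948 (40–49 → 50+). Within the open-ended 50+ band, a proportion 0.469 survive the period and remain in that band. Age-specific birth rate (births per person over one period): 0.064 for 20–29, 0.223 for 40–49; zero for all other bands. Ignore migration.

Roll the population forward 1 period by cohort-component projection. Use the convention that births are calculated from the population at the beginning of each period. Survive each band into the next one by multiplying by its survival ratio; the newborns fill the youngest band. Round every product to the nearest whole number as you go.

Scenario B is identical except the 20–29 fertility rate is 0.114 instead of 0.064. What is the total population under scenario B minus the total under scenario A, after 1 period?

36

Numbering the groups 1..6 from youngest to oldest:
Period 1:
Births: 710 × 0.064 = 45, 330 × 0.223 = 74 — total 119
Group 2: 1740 × 0.976 = 1698
Group 3: 720 × 0.986 = 710
Group 4: 710 × 0.962 = 683
Group 5: 610 × 0.969 = 591
Group 6: 330 × 0.948 + 380 × 0.469 = 313 + 178 = 491
→ [119, 1698, 710, 683, 591, 491]
Scenario A total after 1 period: 4292
Scenario B projection —
Period 1:
Births: 710 × 0.114 = 81, 330 × 0.223 = 74 — total 155
Group 2: 1740 × 0.976 = 1698
Group 3: 720 × 0.986 = 710
Group 4: 710 × 0.962 = 683
Group 5: 610 × 0.969 = 591
Group 6: 330 × 0.948 + 380 × 0.469 = 313 + 178 = 491
→ [155, 1698, 710, 683, 591, 491]
Scenario B total after 1 period: 4328
Difference B − A = 4328 − 4292 = 36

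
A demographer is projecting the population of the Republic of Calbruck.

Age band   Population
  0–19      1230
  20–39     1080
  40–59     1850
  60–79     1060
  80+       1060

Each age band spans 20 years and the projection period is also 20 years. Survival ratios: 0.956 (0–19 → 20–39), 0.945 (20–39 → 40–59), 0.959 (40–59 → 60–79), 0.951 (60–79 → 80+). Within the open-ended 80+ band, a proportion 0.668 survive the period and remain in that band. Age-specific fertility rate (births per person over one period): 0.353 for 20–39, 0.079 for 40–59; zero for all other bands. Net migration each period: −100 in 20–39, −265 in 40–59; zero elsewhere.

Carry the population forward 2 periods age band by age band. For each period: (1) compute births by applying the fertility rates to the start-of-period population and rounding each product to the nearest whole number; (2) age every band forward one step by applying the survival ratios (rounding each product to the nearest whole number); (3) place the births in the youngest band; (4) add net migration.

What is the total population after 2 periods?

Call the bands 1 to 5, youngest first.
After projecting period 1:
Births: 1080 × 0.353 = 381 ; 1850 × 0.079 = 146 — total 527
Band 2: 1230 × 0.956 = 1176
Band 3: 1080 × 0.945 = 1021
Band 4: 1850 × 0.959 = 1774
Band 5: 1060 × 0.951 + 1060 × 0.668 = 1008 + 708 = 1716
Net migration: Band 2 − 100 → 1076; Band 3 − 265 → 756
→ [527, 1076, 756, 1774, 1716]
After projecting period 2:
Births: 1076 × 0.353 = 380 ; 756 × 0.079 = 60 — total 440
Band 2: 527 × 0.956 = 504
Band 3: 1076 × 0.945 = 1017
Band 4: 756 × 0.959 = 725
Band 5: 1774 × 0.951 + 1716 × 0.668 = 1687 + 1146 = 2833
Net migration: Band 2 − 100 → 404; Band 3 − 265 → 752
→ [440, 404, 752, 725, 2833]
Total after period 2: 440 + 404 + 752 + 725 + 2833 = 5154

5154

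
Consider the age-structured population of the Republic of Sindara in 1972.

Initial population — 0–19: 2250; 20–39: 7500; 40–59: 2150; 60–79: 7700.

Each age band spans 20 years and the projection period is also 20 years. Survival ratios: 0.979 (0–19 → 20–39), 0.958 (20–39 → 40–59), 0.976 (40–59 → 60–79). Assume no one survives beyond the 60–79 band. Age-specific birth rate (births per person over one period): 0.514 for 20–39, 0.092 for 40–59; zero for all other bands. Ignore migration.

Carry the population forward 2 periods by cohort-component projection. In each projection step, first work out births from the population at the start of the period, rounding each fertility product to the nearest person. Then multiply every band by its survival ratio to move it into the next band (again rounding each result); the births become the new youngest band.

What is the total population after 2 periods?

14884

Let band 1 be 0–19 through band 4 = 60–79.
Period 1:
Births: 7500 * 0.514 = 3855, 2150 * 0.092 = 198 → 4053
Band 2: 2250 * 0.979 = 2203
Band 3: 7500 * 0.958 = 7185
Band 4: 2150 * 0.976 = 2098
Giving 4053 / 2203 / 7185 / 2098.
Period 2:
Births: 2203 * 0.514 = 1132, 7185 * 0.092 = 661 → 1793
Band 2: 4053 * 0.979 = 3968
Band 3: 2203 * 0.958 = 2110
Band 4: 7185 * 0.976 = 7013
Giving 1793 / 3968 / 2110 / 7013.
Total after period 2: 1793 + 3968 + 2110 + 7013 = 14884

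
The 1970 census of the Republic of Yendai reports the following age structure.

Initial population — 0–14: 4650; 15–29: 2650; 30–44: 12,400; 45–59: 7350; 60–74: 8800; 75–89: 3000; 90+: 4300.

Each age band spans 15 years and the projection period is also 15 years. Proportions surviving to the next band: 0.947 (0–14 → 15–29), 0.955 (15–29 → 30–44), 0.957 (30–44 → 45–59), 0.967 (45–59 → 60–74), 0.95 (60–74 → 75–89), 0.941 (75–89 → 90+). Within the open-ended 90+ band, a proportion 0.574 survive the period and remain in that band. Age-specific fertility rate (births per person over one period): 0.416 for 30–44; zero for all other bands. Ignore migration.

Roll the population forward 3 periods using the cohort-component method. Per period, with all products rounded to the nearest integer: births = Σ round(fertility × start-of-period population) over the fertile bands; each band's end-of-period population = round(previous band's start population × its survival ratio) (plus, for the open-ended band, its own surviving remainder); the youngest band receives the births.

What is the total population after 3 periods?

37293

Period 1.
Births: 12400 × 0.416 = 5158
15–29: 4650 × 0.947 = 4404
30–44: 2650 × 0.955 = 2531
45–59: 12400 × 0.957 = 11867
60–74: 7350 × 0.967 = 7107
75–89: 8800 × 0.95 = 8360
90+: 3000 × 0.941 + 4300 × 0.574 = 2823 + 2468 = 5291
→ [5158, 4404, 2531, 11867, 7107, 8360, 5291]
Period 2.
Births: 2531 × 0.416 = 1053
15–29: 5158 × 0.947 = 4885
30–44: 4404 × 0.955 = 4206
45–59: 2531 × 0.957 = 2422
60–74: 11867 × 0.967 = 11475
75–89: 7107 × 0.95 = 6752
90+: 8360 × 0.941 + 5291 × 0.574 = 7867 + 3037 = 10904
→ [1053, 4885, 4206, 2422, 11475, 6752, 10904]
Period 3.
Births: 4206 × 0.416 = 1750
15–29: 1053 × 0.947 = 997
30–44: 4885 × 0.955 = 4665
45–59: 4206 × 0.957 = 4025
60–74: 2422 × 0.967 = 2342
75–89: 11475 × 0.95 = 10901
90+: 6752 × 0.941 + 10904 × 0.574 = 6354 + 6259 = 12613
→ [1750, 997, 4665, 4025, 2342, 10901, 12613]
Total after period 3: 1750 + 997 + 4665 + 4025 + 2342 + 10901 + 12613 = 37293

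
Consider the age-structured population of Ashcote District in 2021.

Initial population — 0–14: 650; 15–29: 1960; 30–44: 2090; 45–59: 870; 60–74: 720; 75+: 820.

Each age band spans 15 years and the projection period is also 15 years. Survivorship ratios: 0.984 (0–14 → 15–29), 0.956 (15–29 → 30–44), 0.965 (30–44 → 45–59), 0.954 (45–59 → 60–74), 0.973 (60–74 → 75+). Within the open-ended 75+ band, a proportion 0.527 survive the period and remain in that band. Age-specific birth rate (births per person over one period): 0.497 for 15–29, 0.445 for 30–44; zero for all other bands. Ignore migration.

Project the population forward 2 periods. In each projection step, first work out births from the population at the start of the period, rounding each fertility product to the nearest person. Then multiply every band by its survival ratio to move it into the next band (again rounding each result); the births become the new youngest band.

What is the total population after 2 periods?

8775

Let band 1 be 0–14 through band 6 = 75+.
Period 1.
Births: 1960 × 0.497 = 974, 2090 × 0.445 = 930 → 1904
Band 2: 650 × 0.984 = 640
Band 3: 1960 × 0.956 = 1874
Band 4: 2090 × 0.965 = 2017
Band 5: 870 × 0.954 = 830
Band 6: 720 × 0.973 + 820 × 0.527 = 701 + 432 = 1133
End of period: [1904, 640, 1874, 2017, 830, 1133]
Period 2.
Births: 640 × 0.497 = 318, 1874 × 0.445 = 834 → 1152
Band 2: 1904 × 0.984 = 1874
Band 3: 640 × 0.956 = 612
Band 4: 1874 × 0.965 = 1808
Band 5: 2017 × 0.954 = 1924
Band 6: 830 × 0.973 + 1133 × 0.527 = 808 + 597 = 1405
End of period: [1152, 1874, 612, 1808, 1924, 1405]
Total after period 2: 1152 + 1874 + 612 + 1808 + 1924 + 1405 = 8775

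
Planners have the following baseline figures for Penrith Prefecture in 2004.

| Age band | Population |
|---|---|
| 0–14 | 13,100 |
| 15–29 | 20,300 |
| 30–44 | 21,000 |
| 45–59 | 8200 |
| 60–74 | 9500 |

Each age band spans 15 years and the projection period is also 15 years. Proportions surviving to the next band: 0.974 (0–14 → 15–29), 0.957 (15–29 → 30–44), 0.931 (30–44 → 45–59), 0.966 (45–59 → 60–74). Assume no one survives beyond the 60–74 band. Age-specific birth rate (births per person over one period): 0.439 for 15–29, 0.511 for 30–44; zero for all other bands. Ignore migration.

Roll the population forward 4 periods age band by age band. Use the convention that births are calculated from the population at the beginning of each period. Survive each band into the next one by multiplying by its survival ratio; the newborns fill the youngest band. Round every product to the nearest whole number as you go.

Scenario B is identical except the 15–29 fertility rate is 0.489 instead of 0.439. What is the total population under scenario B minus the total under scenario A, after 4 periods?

(Groups numbered youngest = 1 to oldest = 5.)
After projecting period 1:
Births: 20300 * 0.439 = 8912  |  21000 * 0.511 = 10731 ⇒ total 19643
Group 2: 13100 * 0.974 = 12759
Group 3: 20300 * 0.957 = 19427
Group 4: 21000 * 0.931 = 19551
Group 5: 8200 * 0.966 = 7921
Giving 19643 / 12759 / 19427 / 19551 / 7921.
After projecting period 2:
Births: 12759 * 0.439 = 5601  |  19427 * 0.511 = 9927 ⇒ total 15528
Group 2: 19643 * 0.974 = 19132
Group 3: 12759 * 0.957 = 12210
Group 4: 19427 * 0.931 = 18087
Group 5: 19551 * 0.966 = 18886
Giving 15528 / 19132 / 12210 / 18087 / 18886.
After projecting period 3:
Births: 19132 * 0.439 = 8399  |  12210 * 0.511 = 6239 ⇒ total 14638
Group 2: 15528 * 0.974 = 15124
Group 3: 19132 * 0.957 = 18309
Group 4: 12210 * 0.931 = 11368
Group 5: 18087 * 0.966 = 17472
Giving 14638 / 15124 / 18309 / 11368 / 17472.
After projecting period 4:
Births: 15124 * 0.439 = 6639  |  18309 * 0.511 = 9356 ⇒ total 15995
Group 2: 14638 * 0.974 = 14257
Group 3: 15124 * 0.957 = 14474
Group 4: 18309 * 0.931 = 17046
Group 5: 11368 * 0.966 = 10981
Giving 15995 / 14257 / 14474 / 17046 / 10981.
Scenario A total after 4 periods: 72753
Scenario B projection —
After projecting period 1:
Births: 20300 * 0.489 = 9927  |  21000 * 0.511 = 10731 ⇒ total 20658
Group 2: 13100 * 0.974 = 12759
Group 3: 20300 * 0.957 = 19427
Group 4: 21000 * 0.931 = 19551
Group 5: 8200 * 0.966 = 7921
Giving 20658 / 12759 / 19427 / 19551 / 7921.
After projecting period 2:
Births: 12759 * 0.489 = 6239  |  19427 * 0.511 = 9927 ⇒ total 16166
Group 2: 20658 * 0.974 = 20121
Group 3: 12759 * 0.957 = 12210
Group 4: 19427 * 0.931 = 18087
Group 5: 19551 * 0.966 = 18886
Giving 16166 / 20121 / 12210 / 18087 / 18886.
After projecting period 3:
Births: 20121 * 0.489 = 9839  |  12210 * 0.511 = 6239 ⇒ total 16078
Group 2: 16166 * 0.974 = 15746
Group 3: 20121 * 0.957 = 19256
Group 4: 12210 * 0.931 = 11368
Group 5: 18087 * 0.966 = 17472
Giving 16078 / 15746 / 19256 / 11368 / 17472.
After projecting period 4:
Births: 15746 * 0.489 = 7700  |  19256 * 0.511 = 9840 ⇒ total 17540
Group 2: 16078 * 0.974 = 15660
Group 3: 15746 * 0.957 = 15069
Group 4: 19256 * 0.931 = 17927
Group 5: 11368 * 0.966 = 10981
Giving 17540 / 15660 / 15069 / 17927 / 10981.
Scenario B total after 4 periods: 77177
Difference B − A = 77177 − 72753 = 4424

4424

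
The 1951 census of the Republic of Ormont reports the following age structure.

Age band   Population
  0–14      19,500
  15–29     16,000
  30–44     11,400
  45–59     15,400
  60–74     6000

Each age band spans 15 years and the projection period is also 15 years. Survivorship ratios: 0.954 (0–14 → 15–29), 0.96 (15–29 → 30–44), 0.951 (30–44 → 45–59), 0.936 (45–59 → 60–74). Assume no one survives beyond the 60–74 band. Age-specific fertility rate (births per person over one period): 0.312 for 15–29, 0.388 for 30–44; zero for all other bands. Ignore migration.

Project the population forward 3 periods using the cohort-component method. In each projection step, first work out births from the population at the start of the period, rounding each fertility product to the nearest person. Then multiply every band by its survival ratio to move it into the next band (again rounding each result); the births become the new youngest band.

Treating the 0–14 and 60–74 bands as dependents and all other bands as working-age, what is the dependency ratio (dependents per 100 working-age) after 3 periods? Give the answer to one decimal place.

63.5

— Period 1 —
Births: 16000 × 0.312 = 4992  |  11400 × 0.388 = 4423 — total 9415
15–29: 19500 × 0.954 = 18603
30–44: 16000 × 0.96 = 15360
45–59: 11400 × 0.951 = 10841
60–74: 15400 × 0.936 = 14414
Population now: 0–14=9415, 15–29=18603, 30–44=15360, 45–59=10841, 60–74=14414
— Period 2 —
Births: 18603 × 0.312 = 5804  |  15360 × 0.388 = 5960 — total 11764
15–29: 9415 × 0.954 = 8982
30–44: 18603 × 0.96 = 17859
45–59: 15360 × 0.951 = 14607
60–74: 10841 × 0.936 = 10147
Population now: 0–14=11764, 15–29=8982, 30–44=17859, 45–59=14607, 60–74=10147
— Period 3 —
Births: 8982 × 0.312 = 2802  |  17859 × 0.388 = 6929 — total 9731
15–29: 11764 × 0.954 = 11223
30–44: 8982 × 0.96 = 8623
45–59: 17859 × 0.951 = 16984
60–74: 14607 × 0.936 = 13672
Population now: 0–14=9731, 15–29=11223, 30–44=8623, 45–59=16984, 60–74=13672
Dependents (band 0–14 + band 60–74) = 9731 + 13672 = 23403; working-age = 36830; ratio = 23403/36830 × 100 = 63.5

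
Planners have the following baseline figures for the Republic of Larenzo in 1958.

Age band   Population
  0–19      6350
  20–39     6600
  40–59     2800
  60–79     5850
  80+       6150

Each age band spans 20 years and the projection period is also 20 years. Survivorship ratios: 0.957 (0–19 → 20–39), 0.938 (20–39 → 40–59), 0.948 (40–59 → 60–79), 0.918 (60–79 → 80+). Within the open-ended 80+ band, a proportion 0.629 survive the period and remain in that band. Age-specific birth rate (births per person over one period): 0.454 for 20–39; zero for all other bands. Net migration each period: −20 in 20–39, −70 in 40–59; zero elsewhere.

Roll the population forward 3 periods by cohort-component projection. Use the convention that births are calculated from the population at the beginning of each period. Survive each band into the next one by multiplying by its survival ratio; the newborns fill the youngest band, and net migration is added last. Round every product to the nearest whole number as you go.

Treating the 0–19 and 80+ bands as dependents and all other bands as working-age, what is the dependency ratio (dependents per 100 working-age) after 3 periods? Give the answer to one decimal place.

112.1

[period 1]
Births: 6600 * 0.454 = 2996
20–39: 6350 * 0.957 = 6077
40–59: 6600 * 0.938 = 6191
60–79: 2800 * 0.948 = 2654
80+: 5850 * 0.918 + 6150 * 0.629 = 5370 + 3868 = 9238
Net migration: 20–39 − 20 → 6057; 40–59 − 70 → 6121
→ [2996, 6057, 6121, 2654, 9238]
[period 2]
Births: 6057 * 0.454 = 2750
20–39: 2996 * 0.957 = 2867
40–59: 6057 * 0.938 = 5681
60–79: 6121 * 0.948 = 5803
80+: 2654 * 0.918 + 9238 * 0.629 = 2436 + 5811 = 8247
Net migration: 20–39 − 20 → 2847; 40–59 − 70 → 5611
→ [2750, 2847, 5611, 5803, 8247]
[period 3]
Births: 2847 * 0.454 = 1293
20–39: 2750 * 0.957 = 2632
40–59: 2847 * 0.938 = 2670
60–79: 5611 * 0.948 = 5319
80+: 5803 * 0.918 + 8247 * 0.629 = 5327 + 5187 = 10514
Net migration: 20–39 − 20 → 2612; 40–59 − 70 → 2600
→ [1293, 2612, 2600, 5319, 10514]
Dependents (band 0–19 + band 80+) = 1293 + 10514 = 11807; working-age = 10531; ratio = 11807/10531 × 100 = 112.1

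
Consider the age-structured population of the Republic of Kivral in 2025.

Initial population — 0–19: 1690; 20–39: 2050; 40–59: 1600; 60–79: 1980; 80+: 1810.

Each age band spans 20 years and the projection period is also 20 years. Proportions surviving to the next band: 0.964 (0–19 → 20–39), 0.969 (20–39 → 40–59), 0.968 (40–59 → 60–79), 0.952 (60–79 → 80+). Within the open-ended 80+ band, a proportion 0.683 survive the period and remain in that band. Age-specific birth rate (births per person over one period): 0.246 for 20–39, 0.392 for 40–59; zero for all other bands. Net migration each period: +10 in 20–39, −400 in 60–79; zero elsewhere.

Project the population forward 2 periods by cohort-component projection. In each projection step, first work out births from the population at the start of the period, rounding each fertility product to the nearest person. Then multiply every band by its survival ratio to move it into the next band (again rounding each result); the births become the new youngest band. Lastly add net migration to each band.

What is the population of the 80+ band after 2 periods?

(Groups numbered youngest = 1 to oldest = 5.)
After projecting period 1:
Births: 2050 × 0.246 = 504, 1600 × 0.392 = 627 — total 1131
Group 2: 1690 × 0.964 = 1629
Group 3: 2050 × 0.969 = 1986
Group 4: 1600 × 0.968 = 1549
Group 5: 1980 × 0.952 + 1810 × 0.683 = 1885 + 1236 = 3121
Net migration: Group 2 + 10 → 1639; Group 4 − 400 → 1149
→ [1131, 1639, 1986, 1149, 3121]
After projecting period 2:
Births: 1639 × 0.246 = 403, 1986 × 0.392 = 779 — total 1182
Group 2: 1131 × 0.964 = 1090
Group 3: 1639 × 0.969 = 1588
Group 4: 1986 × 0.968 = 1922
Group 5: 1149 × 0.952 + 3121 × 0.683 = 1094 + 2132 = 3226
Net migration: Group 2 + 10 → 1100; Group 4 − 400 → 1522
→ [1182, 1100, 1588, 1522, 3226]

3226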